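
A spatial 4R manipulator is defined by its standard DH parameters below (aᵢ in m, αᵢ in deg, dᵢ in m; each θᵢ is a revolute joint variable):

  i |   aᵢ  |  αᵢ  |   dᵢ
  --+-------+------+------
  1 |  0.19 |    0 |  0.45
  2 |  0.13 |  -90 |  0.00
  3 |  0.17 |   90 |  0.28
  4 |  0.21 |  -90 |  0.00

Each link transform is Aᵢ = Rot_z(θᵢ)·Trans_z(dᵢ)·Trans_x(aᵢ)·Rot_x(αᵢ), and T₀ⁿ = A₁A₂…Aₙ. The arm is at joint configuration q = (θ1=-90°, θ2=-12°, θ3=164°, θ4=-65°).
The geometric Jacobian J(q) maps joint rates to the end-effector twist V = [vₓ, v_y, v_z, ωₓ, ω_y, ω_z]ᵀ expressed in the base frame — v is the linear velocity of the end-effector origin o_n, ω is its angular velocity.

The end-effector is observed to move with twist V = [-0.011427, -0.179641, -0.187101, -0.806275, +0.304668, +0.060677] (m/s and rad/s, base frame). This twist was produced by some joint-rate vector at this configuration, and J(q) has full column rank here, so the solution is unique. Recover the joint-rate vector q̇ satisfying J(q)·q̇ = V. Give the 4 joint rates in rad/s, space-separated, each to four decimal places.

o_n = [0.1124, -0.0925, 0.3787]
J₁: ẑ×o_n = [0.0925, 0.1124, -0.0000], ω = ẑ
J2: z=[0.0000, 0.0000, 1.0000] o=[0.0000, -0.1900, 0.4500] → [-0.0975, 0.1124, 0.0000, 0.0000, 0.0000, 1.0000]
J3: z=[0.9781, -0.2079, 0.0000] o=[-0.0270, -0.3172, 0.4500] → [0.0148, 0.0698, 0.2487, 0.9781, -0.2079, 0.0000]
J4: z=[-0.0573, -0.2696, -0.9613] o=[0.2808, -0.2155, 0.4031] → [0.1248, 0.1605, -0.0525, -0.0573, -0.2696, -0.9613]
q̇ = J⁺·V = [0.1150, -0.5090, -0.8520, -0.4730]

0.1150 -0.5090 -0.8520 -0.4730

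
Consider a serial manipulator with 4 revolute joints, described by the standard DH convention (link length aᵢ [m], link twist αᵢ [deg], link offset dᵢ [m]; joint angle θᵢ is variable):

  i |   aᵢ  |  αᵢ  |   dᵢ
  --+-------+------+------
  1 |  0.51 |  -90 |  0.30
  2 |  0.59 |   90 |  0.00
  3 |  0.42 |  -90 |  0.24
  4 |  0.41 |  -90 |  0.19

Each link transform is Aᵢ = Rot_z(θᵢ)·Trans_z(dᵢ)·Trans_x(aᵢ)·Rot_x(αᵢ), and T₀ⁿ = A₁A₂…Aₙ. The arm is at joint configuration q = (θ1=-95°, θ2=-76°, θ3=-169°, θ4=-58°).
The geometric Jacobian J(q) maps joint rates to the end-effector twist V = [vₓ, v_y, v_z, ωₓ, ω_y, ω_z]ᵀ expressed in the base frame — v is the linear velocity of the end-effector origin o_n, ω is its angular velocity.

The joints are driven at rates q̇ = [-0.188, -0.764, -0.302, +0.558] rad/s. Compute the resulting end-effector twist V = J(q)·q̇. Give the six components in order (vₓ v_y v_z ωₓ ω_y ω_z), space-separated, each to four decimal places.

0.1620 0.1043 -0.7399 -1.3345 -0.2032 -0.1578

o_n = [-0.3017, 0.0867, 0.4429]
J₁: ẑ×o_n = [-0.0867, -0.3017, 0.0000], ω = ẑ
J2: z=[0.9962, -0.0872, 0.0000] o=[-0.0444, -0.5081, 0.3000] → [-0.0125, -0.1423, 0.5701, 0.9962, -0.0872, 0.0000]
J3: z=[0.0846, 0.9666, 0.2419] o=[-0.0569, -0.6503, 0.8725] → [-0.5936, -0.0229, 0.2990, 0.0846, 0.9666, 0.2419]
J4: z=[-0.9819, 0.0396, 0.1851] o=[-0.1077, -0.3119, 0.5305] → [-0.0773, -0.1220, -0.3837, -0.9819, 0.0396, 0.1851]
V = J·q̇ = [0.1620, 0.1043, -0.7399, -1.3345, -0.2032, -0.1578]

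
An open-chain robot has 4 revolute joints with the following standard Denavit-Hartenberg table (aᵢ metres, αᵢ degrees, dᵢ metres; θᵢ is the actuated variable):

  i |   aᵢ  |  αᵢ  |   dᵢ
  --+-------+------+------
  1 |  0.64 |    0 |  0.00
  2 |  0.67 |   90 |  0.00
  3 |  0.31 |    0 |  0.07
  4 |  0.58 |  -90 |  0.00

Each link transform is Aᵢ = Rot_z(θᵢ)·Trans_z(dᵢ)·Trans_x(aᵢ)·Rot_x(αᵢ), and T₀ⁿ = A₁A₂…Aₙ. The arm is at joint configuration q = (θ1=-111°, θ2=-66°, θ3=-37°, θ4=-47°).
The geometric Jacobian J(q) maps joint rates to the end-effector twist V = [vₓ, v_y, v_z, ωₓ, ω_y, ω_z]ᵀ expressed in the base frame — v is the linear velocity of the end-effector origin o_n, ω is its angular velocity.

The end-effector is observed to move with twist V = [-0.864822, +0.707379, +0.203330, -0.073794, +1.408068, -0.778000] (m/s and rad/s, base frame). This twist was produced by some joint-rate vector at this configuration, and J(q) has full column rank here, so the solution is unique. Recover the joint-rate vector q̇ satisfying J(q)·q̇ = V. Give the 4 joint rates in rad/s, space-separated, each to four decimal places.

o_n = [-1.2099, -0.5788, -0.7634]
J₁: ẑ×o_n = [0.5788, -1.2099, 0.0000], ω = ẑ
J2: z=[0.0000, 0.0000, 1.0000] o=[-0.2294, -0.5975, 0.0000] → [-0.0187, -0.9805, 0.0000, 0.0000, 0.0000, 1.0000]
J3: z=[-0.0523, 0.9986, 0.0000] o=[-0.8984, -0.6326, 0.0000] → [-0.7623, -0.0400, 0.3082, -0.0523, 0.9986, 0.0000]
J4: z=[-0.0523, 0.9986, 0.0000] o=[-1.1493, -0.5756, -0.1866] → [-0.5760, -0.0302, 0.0606, -0.0523, 0.9986, 0.0000]
q̇ = J⁺·V = [0.0360, -0.8140, 0.4760, 0.9340]

0.0360 -0.8140 0.4760 0.9340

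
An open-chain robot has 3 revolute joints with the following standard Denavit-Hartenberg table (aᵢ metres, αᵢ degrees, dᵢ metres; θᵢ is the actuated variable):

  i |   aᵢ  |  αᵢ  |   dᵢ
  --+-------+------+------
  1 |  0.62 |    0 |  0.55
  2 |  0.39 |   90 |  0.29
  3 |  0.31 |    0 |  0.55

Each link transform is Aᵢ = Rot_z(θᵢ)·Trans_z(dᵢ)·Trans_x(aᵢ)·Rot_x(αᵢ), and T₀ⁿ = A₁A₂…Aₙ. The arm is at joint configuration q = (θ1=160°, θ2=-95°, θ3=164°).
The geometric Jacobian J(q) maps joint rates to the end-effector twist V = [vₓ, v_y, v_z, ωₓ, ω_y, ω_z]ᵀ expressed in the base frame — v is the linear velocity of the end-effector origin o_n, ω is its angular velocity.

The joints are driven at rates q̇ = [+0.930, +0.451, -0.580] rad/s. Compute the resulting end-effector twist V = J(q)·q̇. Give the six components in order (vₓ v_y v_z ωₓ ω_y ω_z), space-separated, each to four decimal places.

o_n = [-0.0453, 0.0630, 0.9254]
J₁: ẑ×o_n = [-0.0630, -0.0453, 0.0000], ω = ẑ
J2: z=[0.0000, 0.0000, 1.0000] o=[-0.5826, 0.2121, 0.5500] → [0.1491, 0.5374, -0.0000, 0.0000, 0.0000, 1.0000]
J3: z=[0.9063, -0.4226, 0.0000] o=[-0.4178, 0.5655, 0.8400] → [-0.0361, -0.0774, -0.2980, 0.9063, -0.4226, 0.0000]
V = J·q̇ = [0.0296, 0.2452, 0.1728, -0.5257, 0.2451, 1.3810]

0.0296 0.2452 0.1728 -0.5257 0.2451 1.3810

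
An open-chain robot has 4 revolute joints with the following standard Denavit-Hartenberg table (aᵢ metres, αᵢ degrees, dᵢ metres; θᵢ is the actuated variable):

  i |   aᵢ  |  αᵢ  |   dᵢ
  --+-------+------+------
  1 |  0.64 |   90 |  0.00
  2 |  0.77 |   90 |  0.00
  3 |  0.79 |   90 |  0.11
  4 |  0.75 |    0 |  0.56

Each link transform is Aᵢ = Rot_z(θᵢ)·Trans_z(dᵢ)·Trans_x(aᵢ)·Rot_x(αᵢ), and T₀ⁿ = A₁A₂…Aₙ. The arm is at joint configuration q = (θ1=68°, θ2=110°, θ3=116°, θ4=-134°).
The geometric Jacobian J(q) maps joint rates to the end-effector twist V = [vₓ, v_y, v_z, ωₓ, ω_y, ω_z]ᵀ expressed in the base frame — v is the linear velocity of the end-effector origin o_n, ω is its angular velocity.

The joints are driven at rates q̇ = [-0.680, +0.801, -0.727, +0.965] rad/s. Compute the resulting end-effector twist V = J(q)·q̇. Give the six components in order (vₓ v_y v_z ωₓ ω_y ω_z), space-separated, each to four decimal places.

o_n = [0.3923, -0.3297, 0.9388]
J₁: ẑ×o_n = [0.3297, 0.3923, -0.0000], ω = ẑ
J2: z=[0.9272, -0.3746, 0.0000] o=[0.2397, 0.5934, 0.0000] → [-0.3517, -0.8705, -0.7988, 0.9272, -0.3746, 0.0000]
J3: z=[0.3520, 0.8713, 0.3420] o=[0.1411, 0.3492, 0.7236] → [0.4198, 0.0101, -0.4579, 0.3520, 0.8713, 0.3420]
J4: z=[0.2913, -0.4492, 0.8446] o=[0.8825, 0.2889, 0.4358] → [0.2965, -0.5606, -0.4004, 0.2913, -0.4492, 0.8446]
V = J·q̇ = [-0.5250, -1.5123, -0.6934, 0.7679, -1.3670, -0.1136]

-0.5250 -1.5123 -0.6934 0.7679 -1.3670 -0.1136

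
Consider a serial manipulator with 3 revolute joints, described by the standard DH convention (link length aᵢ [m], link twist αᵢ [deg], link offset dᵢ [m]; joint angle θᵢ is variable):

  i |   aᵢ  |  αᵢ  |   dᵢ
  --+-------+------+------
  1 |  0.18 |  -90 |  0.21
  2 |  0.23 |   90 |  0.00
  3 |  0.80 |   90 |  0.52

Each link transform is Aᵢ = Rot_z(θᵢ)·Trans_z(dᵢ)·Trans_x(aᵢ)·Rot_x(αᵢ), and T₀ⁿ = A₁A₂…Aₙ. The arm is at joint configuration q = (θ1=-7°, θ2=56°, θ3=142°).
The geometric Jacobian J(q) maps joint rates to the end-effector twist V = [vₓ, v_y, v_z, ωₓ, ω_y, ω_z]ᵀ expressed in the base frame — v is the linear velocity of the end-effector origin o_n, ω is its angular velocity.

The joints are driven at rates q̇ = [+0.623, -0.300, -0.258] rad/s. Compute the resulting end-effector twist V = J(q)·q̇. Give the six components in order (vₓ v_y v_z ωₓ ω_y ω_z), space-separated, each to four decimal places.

-0.3702 0.4524 -0.0432 -0.2489 -0.2717 0.4787

o_n = [0.4443, 0.4417, 0.8327]
J₁: ẑ×o_n = [-0.4417, 0.4443, 0.0000], ω = ẑ
J2: z=[0.1219, 0.9925, 0.0000] o=[0.1787, -0.0219, 0.2100] → [0.6181, -0.0759, -0.2072, 0.1219, 0.9925, 0.0000]
J3: z=[0.8229, -0.1010, 0.5592] o=[0.3063, -0.0376, 0.0193] → [-0.3502, -0.5921, 0.4083, 0.8229, -0.1010, 0.5592]
V = J·q̇ = [-0.3702, 0.4524, -0.0432, -0.2489, -0.2717, 0.4787]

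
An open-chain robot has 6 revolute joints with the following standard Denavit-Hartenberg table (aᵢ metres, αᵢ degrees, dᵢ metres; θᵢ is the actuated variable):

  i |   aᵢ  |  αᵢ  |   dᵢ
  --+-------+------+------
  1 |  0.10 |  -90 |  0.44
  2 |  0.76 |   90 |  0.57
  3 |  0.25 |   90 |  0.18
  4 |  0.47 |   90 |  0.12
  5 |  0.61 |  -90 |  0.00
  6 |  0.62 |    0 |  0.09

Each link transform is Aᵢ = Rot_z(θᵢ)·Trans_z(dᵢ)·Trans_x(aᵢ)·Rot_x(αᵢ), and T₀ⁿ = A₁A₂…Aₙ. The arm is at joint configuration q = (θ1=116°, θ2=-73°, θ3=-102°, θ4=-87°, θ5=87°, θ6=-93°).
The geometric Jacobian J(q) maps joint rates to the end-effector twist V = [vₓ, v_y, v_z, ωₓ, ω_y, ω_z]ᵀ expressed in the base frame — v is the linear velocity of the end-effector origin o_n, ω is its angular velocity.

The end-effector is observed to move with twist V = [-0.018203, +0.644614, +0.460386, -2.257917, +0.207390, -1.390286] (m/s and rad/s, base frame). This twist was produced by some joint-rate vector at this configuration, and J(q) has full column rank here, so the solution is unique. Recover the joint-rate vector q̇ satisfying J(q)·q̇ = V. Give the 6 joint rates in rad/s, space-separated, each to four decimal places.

o_n = [-1.1208, -0.1089, 0.5029]
J₁: ẑ×o_n = [0.1089, -1.1208, 0.0000], ω = ẑ
J2: z=[-0.8988, -0.4384, 0.0000] o=[-0.0438, 0.0899, 0.4400] → [-0.0276, 0.0566, -0.2934, -0.8988, -0.4384, 0.0000]
J3: z=[0.4192, -0.8595, 0.2924] o=[-0.6536, 0.0397, 1.1668] → [0.6141, 0.1417, -0.4639, 0.4192, -0.8595, 0.2924]
J4: z=[-0.0615, -0.3482, -0.9354] o=[-0.3516, -0.0215, 1.1697] → [0.1503, 0.6784, -0.2624, -0.0615, -0.3482, -0.9354]
J5: z=[-0.9265, -0.3287, 0.1833] o=[-0.5335, 0.3494, 0.9153] → [0.2195, -0.4897, 0.2316, -0.9265, -0.3287, 0.1833]
J6: z=[0.3675, -0.8949, 0.2530] o=[-0.5828, 0.1653, 0.3359] → [-0.0801, -0.1975, -0.5822, 0.3675, -0.8949, 0.2530]
q̇ = J⁺·V = [-0.3240, 0.8670, -0.6020, 0.9250, 0.9500, -0.7870]

-0.3240 0.8670 -0.6020 0.9250 0.9500 -0.7870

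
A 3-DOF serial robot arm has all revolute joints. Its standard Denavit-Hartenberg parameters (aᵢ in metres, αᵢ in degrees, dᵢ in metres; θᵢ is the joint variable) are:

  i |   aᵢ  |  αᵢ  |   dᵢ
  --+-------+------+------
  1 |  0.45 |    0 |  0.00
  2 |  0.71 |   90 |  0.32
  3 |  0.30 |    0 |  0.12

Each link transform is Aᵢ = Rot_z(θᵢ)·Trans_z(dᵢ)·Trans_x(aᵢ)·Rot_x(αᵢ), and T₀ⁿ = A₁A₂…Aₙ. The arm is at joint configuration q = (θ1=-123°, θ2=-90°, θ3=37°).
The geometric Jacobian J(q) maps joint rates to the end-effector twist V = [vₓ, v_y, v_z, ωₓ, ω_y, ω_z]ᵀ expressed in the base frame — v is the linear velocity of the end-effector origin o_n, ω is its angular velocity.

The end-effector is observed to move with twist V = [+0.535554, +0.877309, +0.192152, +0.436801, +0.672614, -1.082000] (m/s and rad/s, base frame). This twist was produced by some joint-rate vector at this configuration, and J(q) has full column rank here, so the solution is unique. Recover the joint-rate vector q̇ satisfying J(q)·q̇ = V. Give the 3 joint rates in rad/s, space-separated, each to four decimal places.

-0.6740 -0.4080 0.8020

o_n = [-0.9761, 0.2404, 0.5005]
J₁: ẑ×o_n = [-0.2404, -0.9761, 0.0000], ω = ẑ
J2: z=[0.0000, 0.0000, 1.0000] o=[-0.2451, -0.3774, 0.0000] → [-0.6178, -0.7310, 0.0000, 0.0000, 0.0000, 1.0000]
J3: z=[0.5446, 0.8387, 0.0000] o=[-0.8405, 0.0093, 0.3200] → [0.1514, -0.0983, 0.2396, 0.5446, 0.8387, 0.0000]
q̇ = J⁺·V = [-0.6740, -0.4080, 0.8020]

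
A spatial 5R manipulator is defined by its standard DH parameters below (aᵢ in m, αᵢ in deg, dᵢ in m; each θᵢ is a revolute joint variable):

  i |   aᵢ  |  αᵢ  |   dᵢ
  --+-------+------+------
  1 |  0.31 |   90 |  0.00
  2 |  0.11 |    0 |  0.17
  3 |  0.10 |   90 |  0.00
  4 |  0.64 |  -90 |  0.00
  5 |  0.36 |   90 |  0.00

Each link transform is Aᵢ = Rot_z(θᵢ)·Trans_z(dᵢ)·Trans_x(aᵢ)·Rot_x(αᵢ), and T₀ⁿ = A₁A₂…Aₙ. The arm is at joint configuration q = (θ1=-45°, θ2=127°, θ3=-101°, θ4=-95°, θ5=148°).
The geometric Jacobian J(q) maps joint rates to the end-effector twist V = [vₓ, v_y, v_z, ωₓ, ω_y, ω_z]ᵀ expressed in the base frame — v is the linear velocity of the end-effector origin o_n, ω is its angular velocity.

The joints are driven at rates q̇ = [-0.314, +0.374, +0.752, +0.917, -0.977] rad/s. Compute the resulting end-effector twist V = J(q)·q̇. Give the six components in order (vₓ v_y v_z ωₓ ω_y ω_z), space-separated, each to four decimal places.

0.0439 0.1572 0.3478 -1.1907 -0.5221 -1.5649

o_n = [0.2738, -0.0427, 0.2904]
J₁: ẑ×o_n = [0.0427, 0.2738, -0.0000], ω = ẑ
J2: z=[-0.7071, -0.7071, 0.0000] o=[0.2192, -0.2192, 0.0000] → [-0.2053, 0.2053, -0.0862, -0.7071, -0.7071, 0.0000]
J3: z=[-0.7071, -0.7071, 0.0000] o=[0.0522, -0.2926, 0.0878] → [-0.1432, 0.1432, -0.0200, -0.7071, -0.7071, 0.0000]
J4: z=[0.3100, -0.3100, -0.8988] o=[0.1157, -0.3562, 0.1317] → [0.2325, -0.1913, 0.1462, 0.3100, -0.3100, -0.8988]
J5: z=[0.6948, -0.5715, 0.4367] o=[0.5311, 0.1301, 0.1072] → [-0.0292, -0.2396, -0.2671, 0.6948, -0.5715, 0.4367]
V = J·q̇ = [0.0439, 0.1572, 0.3478, -1.1907, -0.5221, -1.5649]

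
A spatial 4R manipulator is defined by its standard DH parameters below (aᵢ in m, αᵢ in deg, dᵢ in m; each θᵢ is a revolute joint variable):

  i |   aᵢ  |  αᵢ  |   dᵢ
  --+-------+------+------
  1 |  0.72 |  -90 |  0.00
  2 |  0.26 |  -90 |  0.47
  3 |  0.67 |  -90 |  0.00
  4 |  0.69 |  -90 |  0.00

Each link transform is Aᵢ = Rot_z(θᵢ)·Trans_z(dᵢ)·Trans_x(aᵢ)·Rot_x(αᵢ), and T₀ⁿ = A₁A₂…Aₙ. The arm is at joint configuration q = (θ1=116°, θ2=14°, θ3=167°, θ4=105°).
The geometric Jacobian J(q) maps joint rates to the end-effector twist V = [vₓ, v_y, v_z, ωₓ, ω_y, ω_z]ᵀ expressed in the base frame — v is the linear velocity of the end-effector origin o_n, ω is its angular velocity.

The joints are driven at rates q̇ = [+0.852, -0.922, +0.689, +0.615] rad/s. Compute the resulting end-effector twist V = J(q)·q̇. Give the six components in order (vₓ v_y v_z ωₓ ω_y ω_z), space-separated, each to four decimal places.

-0.6004 -1.0319 -0.2319 0.4220 -0.1290 0.2169

o_n = [-0.6163, 0.4436, 0.6996]
J₁: ẑ×o_n = [-0.4436, -0.6163, 0.0000], ω = ẑ
J2: z=[-0.8988, -0.4384, 0.0000] o=[-0.3156, 0.6471, 0.0000] → [-0.3067, 0.6288, 0.0511, -0.8988, -0.4384, 0.0000]
J3: z=[0.1061, -0.2174, -0.9703] o=[-0.8487, 0.6678, -0.0629] → [-0.3833, -0.3063, 0.0267, 0.1061, -0.2174, -0.9703]
J4: z=[-0.7801, -0.6233, 0.0544] o=[-0.4355, 0.1646, 0.0950] → [-0.3920, 0.4618, -0.3304, -0.7801, -0.6233, 0.0544]
V = J·q̇ = [-0.6004, -1.0319, -0.2319, 0.4220, -0.1290, 0.2169]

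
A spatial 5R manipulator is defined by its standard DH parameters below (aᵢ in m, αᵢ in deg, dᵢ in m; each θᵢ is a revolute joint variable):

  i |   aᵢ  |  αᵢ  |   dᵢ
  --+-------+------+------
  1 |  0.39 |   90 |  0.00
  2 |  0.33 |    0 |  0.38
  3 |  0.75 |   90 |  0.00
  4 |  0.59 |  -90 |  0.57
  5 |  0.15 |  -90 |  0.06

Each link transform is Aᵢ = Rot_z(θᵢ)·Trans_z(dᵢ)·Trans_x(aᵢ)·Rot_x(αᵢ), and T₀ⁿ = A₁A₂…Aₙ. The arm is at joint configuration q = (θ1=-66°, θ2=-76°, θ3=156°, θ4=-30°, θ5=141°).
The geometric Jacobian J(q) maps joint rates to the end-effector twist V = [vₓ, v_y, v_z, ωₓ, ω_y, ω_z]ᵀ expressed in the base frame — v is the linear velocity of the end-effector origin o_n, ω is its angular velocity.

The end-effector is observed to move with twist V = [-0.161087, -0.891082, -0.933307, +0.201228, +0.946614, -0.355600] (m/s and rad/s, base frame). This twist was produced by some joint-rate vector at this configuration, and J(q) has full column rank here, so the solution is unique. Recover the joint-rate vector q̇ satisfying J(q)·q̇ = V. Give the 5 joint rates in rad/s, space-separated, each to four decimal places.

o_n = [0.2873, -1.1253, 0.7691]
J₁: ẑ×o_n = [1.1253, 0.2873, -0.0000], ω = ẑ
J2: z=[-0.9135, -0.4067, 0.0000] o=[0.1586, -0.3563, 0.0000] → [-0.3128, 0.7026, 0.7549, -0.9135, -0.4067, 0.0000]
J3: z=[-0.9135, -0.4067, 0.0000] o=[-0.1560, -0.5838, -0.3202] → [-0.4431, 0.9952, 0.6750, -0.9135, -0.4067, 0.0000]
J4: z=[0.4006, -0.8997, -0.1736] o=[-0.1031, -0.7028, 0.4184] → [-0.3889, -0.2083, 0.1819, 0.4006, -0.8997, -0.1736]
J5: z=[-0.7558, -0.4316, 0.4924] o=[0.4308, -1.1766, 0.8226] → [-0.0022, -0.1111, -0.1008, -0.7558, -0.4316, 0.4924]
q̇ = J⁺·V = [-0.7470, -0.6850, -0.3160, -0.8390, 0.4990]

-0.7470 -0.6850 -0.3160 -0.8390 0.4990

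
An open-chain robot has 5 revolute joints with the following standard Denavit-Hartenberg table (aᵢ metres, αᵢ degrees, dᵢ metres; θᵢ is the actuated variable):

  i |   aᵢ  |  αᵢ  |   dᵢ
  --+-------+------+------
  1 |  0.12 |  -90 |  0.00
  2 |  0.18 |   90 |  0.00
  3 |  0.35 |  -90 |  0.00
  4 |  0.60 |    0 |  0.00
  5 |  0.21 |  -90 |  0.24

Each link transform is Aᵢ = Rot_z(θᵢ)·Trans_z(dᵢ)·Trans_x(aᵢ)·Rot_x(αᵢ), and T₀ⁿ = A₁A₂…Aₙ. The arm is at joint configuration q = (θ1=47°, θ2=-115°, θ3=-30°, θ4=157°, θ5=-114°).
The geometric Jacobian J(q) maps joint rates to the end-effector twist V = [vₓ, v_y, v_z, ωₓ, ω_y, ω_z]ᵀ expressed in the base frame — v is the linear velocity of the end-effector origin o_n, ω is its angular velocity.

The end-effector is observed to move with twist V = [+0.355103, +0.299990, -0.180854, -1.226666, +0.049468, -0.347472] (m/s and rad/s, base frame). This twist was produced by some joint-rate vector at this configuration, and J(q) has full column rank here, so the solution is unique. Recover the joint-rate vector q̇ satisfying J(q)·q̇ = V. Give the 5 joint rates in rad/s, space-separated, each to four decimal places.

o_n = [0.0711, 0.4168, 0.3933]
J₁: ẑ×o_n = [-0.4168, 0.0711, 0.0000], ω = ẑ
J2: z=[-0.7314, 0.6820, 0.0000] o=[0.0818, 0.0878, 0.0000] → [0.2682, 0.2876, -0.2333, -0.7314, 0.6820, 0.0000]
J3: z=[-0.6181, -0.6628, -0.4226] o=[0.0300, 0.0321, 0.1631] → [0.0100, 0.1248, -0.2104, -0.6181, -0.6628, -0.4226]
J4: z=[-0.7775, 0.4361, 0.4532] o=[0.0706, -0.1809, 0.4378] → [-0.2903, -0.0344, -0.4649, -0.7775, 0.4361, 0.4532]
J5: z=[-0.7775, 0.4361, 0.4532] o=[0.1514, 0.3107, 0.1034] → [0.0783, 0.1890, -0.0475, -0.7775, 0.4361, 0.4532]
q̇ = J⁺·V = [-0.4360, 0.2060, 0.6880, -0.1240, 0.9610]

-0.4360 0.2060 0.6880 -0.1240 0.9610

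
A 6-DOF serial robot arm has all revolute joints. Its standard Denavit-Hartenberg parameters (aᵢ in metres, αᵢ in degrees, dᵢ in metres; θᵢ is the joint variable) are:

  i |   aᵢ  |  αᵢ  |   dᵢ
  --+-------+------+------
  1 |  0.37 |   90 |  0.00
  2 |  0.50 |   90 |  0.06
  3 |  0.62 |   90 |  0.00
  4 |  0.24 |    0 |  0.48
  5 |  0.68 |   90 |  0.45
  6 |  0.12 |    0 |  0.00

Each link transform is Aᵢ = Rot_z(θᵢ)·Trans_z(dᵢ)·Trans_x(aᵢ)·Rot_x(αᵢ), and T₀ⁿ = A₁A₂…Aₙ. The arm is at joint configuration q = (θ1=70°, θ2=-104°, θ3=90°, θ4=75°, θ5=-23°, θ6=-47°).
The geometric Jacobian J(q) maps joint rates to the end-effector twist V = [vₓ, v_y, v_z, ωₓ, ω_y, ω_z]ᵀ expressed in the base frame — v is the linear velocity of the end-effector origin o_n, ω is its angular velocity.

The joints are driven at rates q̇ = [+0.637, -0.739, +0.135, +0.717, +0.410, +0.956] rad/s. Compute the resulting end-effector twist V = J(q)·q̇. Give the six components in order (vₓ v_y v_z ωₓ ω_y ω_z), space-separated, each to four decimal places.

o_n = [0.8774, -1.1304, -1.1010]
J₁: ẑ×o_n = [1.1304, 0.8774, -0.0000], ω = ẑ
J2: z=[0.9397, -0.3420, 0.0000] o=[0.1265, 0.3477, 0.0000] → [0.3766, 1.0346, -1.1322, 0.9397, -0.3420, 0.0000]
J3: z=[-0.3319, -0.9118, 0.2419] o=[0.1416, 0.2135, -0.4851] → [0.8867, -0.0264, 1.1170, -0.3319, -0.9118, 0.2419]
J4: z=[-0.0827, -0.2273, -0.9703] o=[0.7242, 0.0014, -0.4851] → [-0.9582, -0.1997, 0.1285, -0.0827, -0.2273, -0.9703]
J5: z=[-0.0827, -0.2273, -0.9703] o=[0.6659, -0.3403, -0.8948] → [-0.7198, -0.2223, 0.1135, -0.0827, -0.2273, -0.9703]
J6: z=[0.9448, 0.2918, -0.1489] o=[0.8442, -1.0743, -1.2018] → [0.0211, -0.1001, -0.0627, 0.9448, 0.2918, -0.1489]
V = J·q̇ = [-0.4006, -0.5393, 1.0662, 0.0707, 0.1525, -0.5663]

-0.4006 -0.5393 1.0662 0.0707 0.1525 -0.5663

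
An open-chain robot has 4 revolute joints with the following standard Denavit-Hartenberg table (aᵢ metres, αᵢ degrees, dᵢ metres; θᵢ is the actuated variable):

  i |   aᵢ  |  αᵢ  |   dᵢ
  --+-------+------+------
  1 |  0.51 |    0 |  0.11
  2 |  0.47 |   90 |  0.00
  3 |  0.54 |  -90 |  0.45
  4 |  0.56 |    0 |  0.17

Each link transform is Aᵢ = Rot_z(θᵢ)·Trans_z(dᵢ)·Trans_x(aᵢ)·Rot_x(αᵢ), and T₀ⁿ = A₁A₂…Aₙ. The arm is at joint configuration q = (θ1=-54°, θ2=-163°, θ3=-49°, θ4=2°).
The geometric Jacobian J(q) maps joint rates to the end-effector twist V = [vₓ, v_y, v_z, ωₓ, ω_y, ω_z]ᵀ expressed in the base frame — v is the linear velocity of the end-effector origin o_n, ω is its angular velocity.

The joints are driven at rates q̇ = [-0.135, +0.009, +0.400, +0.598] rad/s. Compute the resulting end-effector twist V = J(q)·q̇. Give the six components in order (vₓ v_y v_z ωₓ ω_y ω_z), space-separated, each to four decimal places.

-0.3371 -0.0393 0.3487 -0.1197 0.5911 0.2663

o_n = [-0.4952, 0.7254, -0.6084]
J₁: ẑ×o_n = [-0.7254, -0.4952, 0.0000], ω = ẑ
J2: z=[0.0000, 0.0000, 1.0000] o=[0.2998, -0.4126, 0.1100] → [-1.1380, -0.7949, 0.0000, 0.0000, 0.0000, 1.0000]
J3: z=[0.6018, 0.7986, 0.0000] o=[-0.0756, -0.1297, 0.1100] → [-0.5737, 0.4323, 0.8497, 0.6018, 0.7986, 0.0000]
J4: z=[-0.6027, 0.4542, 0.6561] o=[-0.0877, 0.4428, -0.2975] → [-0.3266, -0.4547, 0.0147, -0.6027, 0.4542, 0.6561]
V = J·q̇ = [-0.3371, -0.0393, 0.3487, -0.1197, 0.5911, 0.2663]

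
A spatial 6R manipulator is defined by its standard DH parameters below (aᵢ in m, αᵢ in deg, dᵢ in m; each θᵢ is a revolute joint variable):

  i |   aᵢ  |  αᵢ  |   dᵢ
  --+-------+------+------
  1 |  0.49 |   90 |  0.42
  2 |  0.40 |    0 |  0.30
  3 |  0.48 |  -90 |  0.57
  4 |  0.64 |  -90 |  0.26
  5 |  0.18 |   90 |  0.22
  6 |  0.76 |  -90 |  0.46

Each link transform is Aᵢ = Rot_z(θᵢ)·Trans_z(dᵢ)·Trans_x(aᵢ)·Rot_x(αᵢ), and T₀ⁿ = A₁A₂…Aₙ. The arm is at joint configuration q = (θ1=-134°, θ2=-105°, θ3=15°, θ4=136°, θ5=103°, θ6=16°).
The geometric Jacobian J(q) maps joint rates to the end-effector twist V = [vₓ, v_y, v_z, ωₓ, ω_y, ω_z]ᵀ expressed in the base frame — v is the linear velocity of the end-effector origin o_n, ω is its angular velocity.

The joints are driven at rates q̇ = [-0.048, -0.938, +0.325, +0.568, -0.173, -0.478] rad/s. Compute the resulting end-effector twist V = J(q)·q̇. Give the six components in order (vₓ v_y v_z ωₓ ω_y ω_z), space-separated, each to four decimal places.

0.0013 0.2306 0.5826 -0.1715 -0.7735 -0.5032

o_n = [-0.1675, 0.6403, 0.4874]
J₁: ẑ×o_n = [-0.6403, -0.1675, 0.0000], ω = ẑ
J2: z=[-0.7193, 0.6947, 0.0000] o=[-0.3404, -0.3525, 0.4200] → [0.0468, 0.0485, -0.8342, -0.7193, 0.6947, 0.0000]
J3: z=[-0.7193, 0.6947, 0.0000] o=[-0.4843, -0.0696, 0.0336] → [0.3152, 0.3264, -0.7307, -0.7193, 0.6947, 0.0000]
J4: z=[-0.6947, -0.7193, -0.0000] o=[-0.8943, 0.3263, -0.4464] → [-0.6717, 0.6487, 0.3047, -0.6947, -0.7193, -0.0000]
J5: z=[-0.5174, 0.4997, 0.6947] o=[-0.7551, -0.1695, 0.0140] → [-0.3260, 0.6531, -0.7126, -0.5174, 0.4997, 0.6947]
J6: z=[0.6432, -0.3084, 0.7009] o=[-0.7673, 0.0861, 0.1377] → [-0.4963, 0.1955, 0.5414, 0.6432, -0.3084, 0.7009]
V = J·q̇ = [0.0013, 0.2306, 0.5826, -0.1715, -0.7735, -0.5032]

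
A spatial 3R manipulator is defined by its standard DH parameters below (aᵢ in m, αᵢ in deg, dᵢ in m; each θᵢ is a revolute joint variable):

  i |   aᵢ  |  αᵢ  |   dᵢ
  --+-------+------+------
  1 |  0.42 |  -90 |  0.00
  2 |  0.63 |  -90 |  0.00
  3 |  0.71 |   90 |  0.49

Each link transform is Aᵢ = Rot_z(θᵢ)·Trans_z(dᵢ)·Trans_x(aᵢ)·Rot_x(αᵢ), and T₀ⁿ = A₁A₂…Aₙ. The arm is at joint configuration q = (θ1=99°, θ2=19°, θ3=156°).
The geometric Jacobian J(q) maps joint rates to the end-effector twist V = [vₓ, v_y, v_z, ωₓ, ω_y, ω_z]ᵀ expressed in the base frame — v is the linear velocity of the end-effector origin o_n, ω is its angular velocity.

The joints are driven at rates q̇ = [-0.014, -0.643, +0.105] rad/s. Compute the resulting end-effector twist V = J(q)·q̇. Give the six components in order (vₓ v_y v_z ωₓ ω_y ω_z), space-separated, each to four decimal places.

-0.1048 0.2480 -0.1040 0.6404 0.0668 -0.1133

o_n = [0.2472, 0.2851, -0.4572]
J₁: ẑ×o_n = [-0.2851, 0.2472, 0.0000], ω = ẑ
J2: z=[-0.9877, -0.1564, 0.0000] o=[-0.0657, 0.4148, 0.0000] → [0.0715, -0.4516, 0.1771, -0.9877, -0.1564, 0.0000]
J3: z=[0.0509, -0.3216, -0.9455] o=[-0.1589, 1.0032, -0.2051] → [-0.5979, -0.3712, 0.0940, 0.0509, -0.3216, -0.9455]
V = J·q̇ = [-0.1048, 0.2480, -0.1040, 0.6404, 0.0668, -0.1133]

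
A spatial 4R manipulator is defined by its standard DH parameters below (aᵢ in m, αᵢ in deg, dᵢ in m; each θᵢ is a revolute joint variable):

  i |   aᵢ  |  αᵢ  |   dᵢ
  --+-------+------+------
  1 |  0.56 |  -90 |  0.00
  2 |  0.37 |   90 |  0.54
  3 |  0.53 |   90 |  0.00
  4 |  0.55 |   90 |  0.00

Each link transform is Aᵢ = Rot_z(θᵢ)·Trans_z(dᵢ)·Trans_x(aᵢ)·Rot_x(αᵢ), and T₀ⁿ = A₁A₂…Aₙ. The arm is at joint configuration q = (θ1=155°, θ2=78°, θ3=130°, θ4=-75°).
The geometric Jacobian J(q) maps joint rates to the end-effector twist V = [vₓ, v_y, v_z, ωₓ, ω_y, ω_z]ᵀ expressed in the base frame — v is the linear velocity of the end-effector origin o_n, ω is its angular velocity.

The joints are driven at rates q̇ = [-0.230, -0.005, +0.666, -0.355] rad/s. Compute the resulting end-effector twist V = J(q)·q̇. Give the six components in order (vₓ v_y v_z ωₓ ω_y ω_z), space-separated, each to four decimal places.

o_n = [-0.4707, -0.9446, -0.0496]
J₁: ẑ×o_n = [0.9446, -0.4707, 0.0000], ω = ẑ
J2: z=[-0.4226, -0.9063, 0.0000] o=[-0.5075, 0.2367, 0.0000] → [0.0450, -0.0210, 0.5326, -0.4226, -0.9063, 0.0000]
J3: z=[-0.8865, 0.4134, 0.2079] o=[-0.8055, -0.2202, -0.3619] → [0.2797, 0.3464, 0.5038, -0.8865, 0.4134, 0.2079]
J4: z=[-0.4160, -0.5153, -0.7493] o=[-0.9129, -0.6181, -0.0287] → [-0.2338, -0.3400, 0.3636, -0.4160, -0.5153, -0.7493]
V = J·q̇ = [0.0518, 0.4598, 0.2038, -0.4406, 0.4628, 0.1745]

0.0518 0.4598 0.2038 -0.4406 0.4628 0.1745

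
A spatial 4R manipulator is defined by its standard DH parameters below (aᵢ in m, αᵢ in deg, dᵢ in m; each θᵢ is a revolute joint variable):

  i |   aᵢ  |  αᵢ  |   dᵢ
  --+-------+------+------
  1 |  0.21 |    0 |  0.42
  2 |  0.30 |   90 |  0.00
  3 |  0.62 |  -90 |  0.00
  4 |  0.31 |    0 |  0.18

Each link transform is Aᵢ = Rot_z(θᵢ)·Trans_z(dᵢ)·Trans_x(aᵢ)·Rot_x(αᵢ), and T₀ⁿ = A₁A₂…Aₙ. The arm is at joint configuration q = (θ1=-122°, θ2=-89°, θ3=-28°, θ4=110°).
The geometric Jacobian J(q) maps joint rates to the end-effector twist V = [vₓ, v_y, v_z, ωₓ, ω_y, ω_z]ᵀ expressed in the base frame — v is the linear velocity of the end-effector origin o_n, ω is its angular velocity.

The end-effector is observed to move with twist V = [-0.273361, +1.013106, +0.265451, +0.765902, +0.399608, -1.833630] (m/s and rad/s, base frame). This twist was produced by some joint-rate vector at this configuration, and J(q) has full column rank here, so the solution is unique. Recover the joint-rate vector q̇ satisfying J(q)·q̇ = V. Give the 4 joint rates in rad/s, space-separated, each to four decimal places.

-0.7680 -0.2180 0.7370 -0.9600

o_n = [-0.9799, 0.0040, 0.3376]
J₁: ẑ×o_n = [-0.0040, -0.9799, 0.0000], ω = ẑ
J2: z=[0.0000, 0.0000, 1.0000] o=[-0.1113, -0.1781, 0.4200] → [-0.1821, -0.8686, 0.0000, 0.0000, 0.0000, 1.0000]
J3: z=[0.5150, 0.8572, 0.0000] o=[-0.3684, -0.0236, 0.4200] → [-0.0706, 0.0424, 0.5383, 0.5150, 0.8572, 0.0000]
J4: z=[-0.4024, 0.2418, 0.8829] o=[-0.8377, 0.2584, 0.1289] → [0.2751, -0.0416, 0.1368, -0.4024, 0.2418, 0.8829]
q̇ = J⁺·V = [-0.7680, -0.2180, 0.7370, -0.9600]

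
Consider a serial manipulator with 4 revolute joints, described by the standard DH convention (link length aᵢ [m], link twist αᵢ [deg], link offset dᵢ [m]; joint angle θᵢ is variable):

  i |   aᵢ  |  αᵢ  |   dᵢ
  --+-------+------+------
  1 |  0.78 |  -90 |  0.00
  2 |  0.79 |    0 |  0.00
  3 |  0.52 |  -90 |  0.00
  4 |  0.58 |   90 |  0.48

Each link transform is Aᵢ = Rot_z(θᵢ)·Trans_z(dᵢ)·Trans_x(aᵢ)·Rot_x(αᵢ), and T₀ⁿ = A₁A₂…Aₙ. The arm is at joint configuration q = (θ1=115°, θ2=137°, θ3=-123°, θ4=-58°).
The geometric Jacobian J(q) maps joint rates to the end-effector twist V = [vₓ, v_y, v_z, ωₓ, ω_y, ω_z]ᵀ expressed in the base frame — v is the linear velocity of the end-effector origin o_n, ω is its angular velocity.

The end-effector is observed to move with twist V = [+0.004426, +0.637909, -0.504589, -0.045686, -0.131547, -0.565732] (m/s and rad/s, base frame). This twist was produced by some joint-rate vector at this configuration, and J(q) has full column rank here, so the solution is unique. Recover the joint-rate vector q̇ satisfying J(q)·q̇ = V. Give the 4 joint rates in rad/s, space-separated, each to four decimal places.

-0.1650 -0.6730 0.7700 0.4130

o_n = [-0.8214, 0.5977, -1.2047]
J₁: ẑ×o_n = [-0.5977, -0.8214, 0.0000], ω = ẑ
J2: z=[-0.9063, -0.4226, 0.0000] o=[-0.3296, 0.7069, 0.0000] → [0.5091, -1.0918, -0.1089, -0.9063, -0.4226, 0.0000]
J3: z=[-0.9063, -0.4226, 0.0000] o=[-0.0855, 0.1833, -0.5388] → [0.2814, -0.6035, -0.6867, -0.9063, -0.4226, 0.0000]
J4: z=[0.1022, -0.2193, -0.9703] o=[-0.2987, 0.6406, -0.6646] → [0.0769, 0.5624, -0.1190, 0.1022, -0.2193, -0.9703]
q̇ = J⁺·V = [-0.1650, -0.6730, 0.7700, 0.4130]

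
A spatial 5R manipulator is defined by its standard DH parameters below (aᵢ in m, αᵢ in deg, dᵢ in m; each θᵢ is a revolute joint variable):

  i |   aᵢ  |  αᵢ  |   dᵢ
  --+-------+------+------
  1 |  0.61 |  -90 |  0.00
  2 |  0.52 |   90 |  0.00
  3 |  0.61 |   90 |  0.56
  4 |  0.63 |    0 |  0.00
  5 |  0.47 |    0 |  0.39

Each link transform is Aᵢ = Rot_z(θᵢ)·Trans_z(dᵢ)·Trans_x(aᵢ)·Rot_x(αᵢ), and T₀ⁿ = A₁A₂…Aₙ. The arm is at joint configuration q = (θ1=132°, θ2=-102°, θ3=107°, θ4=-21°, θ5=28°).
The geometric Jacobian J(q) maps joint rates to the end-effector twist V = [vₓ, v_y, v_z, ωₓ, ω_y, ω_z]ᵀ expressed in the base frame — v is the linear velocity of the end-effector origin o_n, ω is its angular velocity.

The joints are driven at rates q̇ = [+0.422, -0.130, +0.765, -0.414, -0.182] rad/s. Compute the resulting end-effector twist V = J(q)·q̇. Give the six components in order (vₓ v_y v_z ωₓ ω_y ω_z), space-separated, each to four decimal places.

o_n = [-1.3632, -1.0355, 0.3160]
J₁: ẑ×o_n = [1.0355, -1.3632, 0.0000], ω = ẑ
J2: z=[-0.7431, -0.6691, 0.0000] o=[-0.4082, 0.4533, 0.0000] → [-0.2114, 0.2348, 0.4674, -0.7431, -0.6691, 0.0000]
J3: z=[0.6545, -0.7269, -0.2079] o=[-0.3358, 0.3730, 0.5086] → [-0.1528, 0.3397, -1.6687, 0.6545, -0.7269, -0.2079]
J4: z=[-0.0842, -0.3434, 0.9354] o=[-0.4276, -0.3969, 0.2178] → [0.5637, -0.8668, -0.2675, -0.0842, -0.3434, 0.9354]
J5: z=[-0.0842, -0.3434, 0.9354] o=[-1.0173, -0.5825, 0.0965] → [0.3484, -0.3050, -0.0806, -0.0842, -0.3434, 0.9354]
V = J·q̇ = [0.0508, 0.0685, -1.2119, 0.6475, -0.2644, -0.2946]

0.0508 0.0685 -1.2119 0.6475 -0.2644 -0.2946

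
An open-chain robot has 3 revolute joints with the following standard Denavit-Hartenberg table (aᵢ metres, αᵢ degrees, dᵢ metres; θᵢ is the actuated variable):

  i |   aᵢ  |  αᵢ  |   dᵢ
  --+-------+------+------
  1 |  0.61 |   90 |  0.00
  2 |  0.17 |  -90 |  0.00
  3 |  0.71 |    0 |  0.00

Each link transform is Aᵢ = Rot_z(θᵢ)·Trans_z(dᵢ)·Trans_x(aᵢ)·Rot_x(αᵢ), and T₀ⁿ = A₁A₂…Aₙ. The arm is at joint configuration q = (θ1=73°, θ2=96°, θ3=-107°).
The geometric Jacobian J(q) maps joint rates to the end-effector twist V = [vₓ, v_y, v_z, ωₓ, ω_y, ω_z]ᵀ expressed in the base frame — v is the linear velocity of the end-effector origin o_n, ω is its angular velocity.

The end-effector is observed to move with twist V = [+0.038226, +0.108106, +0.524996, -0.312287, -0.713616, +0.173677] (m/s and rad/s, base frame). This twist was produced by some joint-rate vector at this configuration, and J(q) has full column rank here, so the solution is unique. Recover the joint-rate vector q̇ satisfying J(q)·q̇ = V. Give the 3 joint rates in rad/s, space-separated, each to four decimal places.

o_n = [0.8288, 0.3886, -0.0374]
J₁: ẑ×o_n = [-0.3886, 0.8288, 0.0000], ω = ẑ
J2: z=[0.9563, -0.2924, 0.0000] o=[0.1783, 0.5833, 0.0000] → [0.0109, 0.0357, 0.0039, 0.9563, -0.2924, 0.0000]
J3: z=[-0.2908, -0.9511, -0.1045] o=[0.1732, 0.5664, 0.1691] → [0.1778, -0.1286, 0.6753, -0.2908, -0.9511, -0.1045]
q̇ = J⁺·V = [0.2550, -0.0900, 0.7780]

0.2550 -0.0900 0.7780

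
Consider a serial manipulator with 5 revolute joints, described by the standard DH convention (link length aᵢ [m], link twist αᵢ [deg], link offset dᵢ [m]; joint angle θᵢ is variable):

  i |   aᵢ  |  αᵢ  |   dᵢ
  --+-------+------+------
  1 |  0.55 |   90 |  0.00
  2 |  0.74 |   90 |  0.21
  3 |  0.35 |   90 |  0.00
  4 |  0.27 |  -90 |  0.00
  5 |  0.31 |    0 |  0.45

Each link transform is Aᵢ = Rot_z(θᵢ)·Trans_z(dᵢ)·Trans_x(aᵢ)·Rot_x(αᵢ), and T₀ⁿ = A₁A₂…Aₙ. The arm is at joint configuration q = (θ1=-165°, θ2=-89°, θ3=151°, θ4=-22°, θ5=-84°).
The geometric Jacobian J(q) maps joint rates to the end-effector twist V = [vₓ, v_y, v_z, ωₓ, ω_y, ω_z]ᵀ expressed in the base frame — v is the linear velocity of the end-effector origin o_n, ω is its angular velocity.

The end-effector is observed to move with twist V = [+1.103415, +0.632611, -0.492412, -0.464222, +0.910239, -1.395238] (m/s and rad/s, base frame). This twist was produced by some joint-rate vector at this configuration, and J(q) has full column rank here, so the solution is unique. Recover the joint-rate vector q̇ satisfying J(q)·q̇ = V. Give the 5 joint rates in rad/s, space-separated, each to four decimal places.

-0.9990 0.1520 -0.3570 0.9350 0.1630

o_n = [-0.4653, 0.7729, -0.1960]
J₁: ẑ×o_n = [-0.7729, -0.4653, 0.0000], ω = ẑ
J2: z=[-0.2588, 0.9659, 0.0000] o=[-0.5313, -0.1424, 0.0000] → [-0.1893, -0.0507, -0.3006, -0.2588, 0.9659, 0.0000]
J3: z=[0.9658, 0.2588, -0.0175] o=[-0.5981, 0.0572, -0.7399] → [0.1532, -0.5276, 0.6569, 0.9658, 0.2588, -0.0175]
J4: z=[-0.2345, 0.8426, -0.4847] o=[-0.6368, 0.2224, -0.4338] → [0.4673, -0.0274, -0.2736, -0.2345, 0.8426, -0.4847]
J5: z=[0.8540, 0.4168, 0.3114] o=[-0.7622, 0.3145, -0.2131] → [-0.1356, 0.0778, 0.2677, 0.8540, 0.4168, 0.3114]
q̇ = J⁺·V = [-0.9990, 0.1520, -0.3570, 0.9350, 0.1630]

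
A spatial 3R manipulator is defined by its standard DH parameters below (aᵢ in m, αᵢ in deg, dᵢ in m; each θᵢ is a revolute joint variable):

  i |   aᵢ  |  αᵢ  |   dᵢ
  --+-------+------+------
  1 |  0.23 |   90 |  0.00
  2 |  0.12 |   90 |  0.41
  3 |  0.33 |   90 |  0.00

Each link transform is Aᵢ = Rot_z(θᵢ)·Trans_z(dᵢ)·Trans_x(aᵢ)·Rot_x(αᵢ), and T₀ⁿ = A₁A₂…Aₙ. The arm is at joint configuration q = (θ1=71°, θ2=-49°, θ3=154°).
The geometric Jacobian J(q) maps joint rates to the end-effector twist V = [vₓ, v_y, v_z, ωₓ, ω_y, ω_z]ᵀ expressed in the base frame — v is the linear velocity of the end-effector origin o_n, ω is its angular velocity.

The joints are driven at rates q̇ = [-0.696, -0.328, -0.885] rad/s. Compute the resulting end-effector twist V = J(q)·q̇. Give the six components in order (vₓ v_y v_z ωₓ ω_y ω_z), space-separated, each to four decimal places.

0.2392 -0.3556 -0.0586 -0.0927 0.7383 -0.1154

o_n = [0.5616, -0.0727, 0.1333]
J₁: ẑ×o_n = [0.0727, 0.5616, -0.0000], ω = ẑ
J2: z=[0.9455, -0.3256, 0.0000] o=[0.0749, 0.2175, 0.0000] → [-0.0434, -0.1260, -0.1159, 0.9455, -0.3256, 0.0000]
J3: z=[-0.2457, -0.7136, -0.6561] o=[0.4882, 0.1584, -0.0906] → [-0.3113, 0.0068, 0.1092, -0.2457, -0.7136, -0.6561]
V = J·q̇ = [0.2392, -0.3556, -0.0586, -0.0927, 0.7383, -0.1154]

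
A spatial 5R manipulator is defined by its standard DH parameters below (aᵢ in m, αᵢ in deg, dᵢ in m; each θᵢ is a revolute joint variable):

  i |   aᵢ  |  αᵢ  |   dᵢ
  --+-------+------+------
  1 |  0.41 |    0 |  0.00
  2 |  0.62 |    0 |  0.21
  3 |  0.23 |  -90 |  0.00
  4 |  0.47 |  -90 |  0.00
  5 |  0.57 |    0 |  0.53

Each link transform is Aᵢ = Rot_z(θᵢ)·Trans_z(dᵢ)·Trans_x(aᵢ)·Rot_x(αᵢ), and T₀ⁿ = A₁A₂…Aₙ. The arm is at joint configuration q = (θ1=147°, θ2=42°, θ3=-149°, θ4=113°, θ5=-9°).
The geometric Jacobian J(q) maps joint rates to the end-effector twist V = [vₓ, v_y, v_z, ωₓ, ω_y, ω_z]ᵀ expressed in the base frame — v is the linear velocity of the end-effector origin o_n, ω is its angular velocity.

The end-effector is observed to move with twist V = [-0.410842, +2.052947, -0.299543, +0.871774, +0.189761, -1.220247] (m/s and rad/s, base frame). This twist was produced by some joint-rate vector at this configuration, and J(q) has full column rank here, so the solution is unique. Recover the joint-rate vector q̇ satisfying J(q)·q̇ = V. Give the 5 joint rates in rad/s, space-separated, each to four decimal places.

-0.3930 -0.9640 0.4720 -0.4150 -0.8580

o_n = [-1.5203, -0.2306, -0.5338]
J₁: ẑ×o_n = [0.2306, -1.5203, 0.0000], ω = ẑ
J2: z=[0.0000, 0.0000, 1.0000] o=[-0.3439, 0.2233, 0.0000] → [0.4539, -1.1764, 0.0000, 0.0000, 0.0000, 1.0000]
J3: z=[0.0000, 0.0000, 1.0000] o=[-0.9562, 0.1263, 0.2100] → [0.3569, -0.5640, 0.0000, 0.0000, 0.0000, 1.0000]
J4: z=[-0.6428, 0.7660, 0.0000] o=[-0.7800, 0.2742, 0.2100] → [-0.5698, -0.4781, 0.8915, -0.6428, 0.7660, 0.0000]
J5: z=[-0.7051, -0.5917, 0.3907] o=[-0.9207, 0.1561, -0.2226] → [0.3352, -0.4537, -0.0821, -0.7051, -0.5917, 0.3907]
q̇ = J⁺·V = [-0.3930, -0.9640, 0.4720, -0.4150, -0.8580]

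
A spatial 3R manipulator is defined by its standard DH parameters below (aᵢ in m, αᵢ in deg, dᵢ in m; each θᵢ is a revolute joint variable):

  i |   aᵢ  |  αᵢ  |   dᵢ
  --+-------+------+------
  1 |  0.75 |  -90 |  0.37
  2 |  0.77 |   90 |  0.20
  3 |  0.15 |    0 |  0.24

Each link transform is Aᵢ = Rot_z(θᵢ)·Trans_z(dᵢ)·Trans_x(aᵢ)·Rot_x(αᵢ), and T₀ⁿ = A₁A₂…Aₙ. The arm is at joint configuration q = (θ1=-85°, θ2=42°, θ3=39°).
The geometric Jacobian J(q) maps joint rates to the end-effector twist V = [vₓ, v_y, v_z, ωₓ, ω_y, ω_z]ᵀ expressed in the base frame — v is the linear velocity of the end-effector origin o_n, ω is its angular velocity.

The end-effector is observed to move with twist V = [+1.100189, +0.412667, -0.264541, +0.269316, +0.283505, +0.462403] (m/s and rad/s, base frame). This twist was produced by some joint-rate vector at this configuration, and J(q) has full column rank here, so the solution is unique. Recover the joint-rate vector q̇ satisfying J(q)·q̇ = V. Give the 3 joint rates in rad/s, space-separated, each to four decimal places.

0.7500 0.2930 -0.3870

o_n = [0.4301, -1.5378, -0.0449]
J₁: ẑ×o_n = [1.5378, 0.4301, -0.0000], ω = ẑ
J2: z=[0.9962, 0.0872, 0.0000] o=[0.0654, -0.7471, 0.3700] → [-0.0362, 0.4133, -0.8194, 0.9962, 0.0872, 0.0000]
J3: z=[0.0583, -0.6666, 0.7431] o=[0.3145, -1.2998, -0.1452] → [0.1100, 0.0800, 0.0632, 0.0583, -0.6666, 0.7431]
q̇ = J⁺·V = [0.7500, 0.2930, -0.3870]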